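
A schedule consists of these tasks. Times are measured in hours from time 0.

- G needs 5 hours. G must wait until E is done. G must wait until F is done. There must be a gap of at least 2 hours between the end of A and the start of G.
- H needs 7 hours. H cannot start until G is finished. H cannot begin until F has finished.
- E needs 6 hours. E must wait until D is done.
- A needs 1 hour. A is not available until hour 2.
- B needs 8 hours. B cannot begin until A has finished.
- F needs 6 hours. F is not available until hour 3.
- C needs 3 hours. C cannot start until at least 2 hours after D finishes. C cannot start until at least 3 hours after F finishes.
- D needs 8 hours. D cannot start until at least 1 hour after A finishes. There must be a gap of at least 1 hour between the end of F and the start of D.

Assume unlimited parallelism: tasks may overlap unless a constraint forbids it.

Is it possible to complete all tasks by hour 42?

Yes

F cannot begin until its own release at hour 3. It runs from hour 3 to 3 + 6 = hour 9.
After its own release at hour 2, A can start at hour 2 and finishes at hour 3.
D has to wait for A (finishes hour 3, plus 1-hour gap → hour 4); F (finishes hour 9, plus 1-hour gap → hour 10). The latest of these is hour 10, so D runs hour 10 to 10 + 8 = hour 18.
E waits on D (finishes hour 18), so it starts at hour 18 and finishes at 18 + 6 = hour 24.
G has to wait for E (finishes hour 24); F (finishes hour 9); A (finishes hour 3, plus 2-hour gap → hour 5). The latest of these is hour 24, so G runs hour 24 to 24 + 5 = hour 29.
H cannot start until G (finishes hour 29); F (finishes hour 9). The controlling bound is hour 29, so H finishes at 29 + 7 = hour 36.
C has to wait for D (finishes hour 18, plus 2-hour gap → hour 20); F (finishes hour 9, plus 3-hour gap → hour 12). The latest of these is hour 20, so C runs hour 20 to 20 + 3 = hour 23.
B waits on A (finishes hour 3), so it starts at hour 3 and finishes at 3 + 8 = hour 11.
Every task is finished by hour 36, which is no later than the deadline of 42, so the schedule is feasible.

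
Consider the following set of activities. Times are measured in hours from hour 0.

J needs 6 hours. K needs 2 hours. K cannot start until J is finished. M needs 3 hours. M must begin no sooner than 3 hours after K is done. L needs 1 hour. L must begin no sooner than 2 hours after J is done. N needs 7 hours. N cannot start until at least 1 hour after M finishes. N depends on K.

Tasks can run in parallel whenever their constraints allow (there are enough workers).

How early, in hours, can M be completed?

J has no prerequisites, so it starts at hour 0 and finishes at hour 6.
K waits on J (finishes hour 6), so it starts at hour 6 and finishes at 6 + 2 = hour 8.
After K (finishes hour 8, plus 3-hour gap → hour 11), M can start at hour 11 and finishes at hour 14.

14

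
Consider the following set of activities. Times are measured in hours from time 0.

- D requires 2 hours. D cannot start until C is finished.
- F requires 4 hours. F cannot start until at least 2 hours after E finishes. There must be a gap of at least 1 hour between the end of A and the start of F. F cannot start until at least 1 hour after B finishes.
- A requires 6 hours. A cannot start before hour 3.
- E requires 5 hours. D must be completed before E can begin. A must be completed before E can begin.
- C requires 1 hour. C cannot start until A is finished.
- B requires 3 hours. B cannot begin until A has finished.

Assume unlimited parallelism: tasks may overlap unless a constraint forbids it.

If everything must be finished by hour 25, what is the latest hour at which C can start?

11

F has no dependents, so it just needs to finish by hour 25. Starting by 25 − 4 = hour 21 achieves that.
Since F (must start by hour 21, minus 2-hour gap → hour 19) depends on it, E must finish by hour 19. Backing off its 5-hour duration gives a latest start of hour 14.
D has to be done before E (must start by hour 14). That means finishing by hour 14, i.e. starting by 14 − 2 = hour 12.
C must finish before D (must start by hour 12). With a 1-hour duration, C must start by 12 − 1 = hour 11.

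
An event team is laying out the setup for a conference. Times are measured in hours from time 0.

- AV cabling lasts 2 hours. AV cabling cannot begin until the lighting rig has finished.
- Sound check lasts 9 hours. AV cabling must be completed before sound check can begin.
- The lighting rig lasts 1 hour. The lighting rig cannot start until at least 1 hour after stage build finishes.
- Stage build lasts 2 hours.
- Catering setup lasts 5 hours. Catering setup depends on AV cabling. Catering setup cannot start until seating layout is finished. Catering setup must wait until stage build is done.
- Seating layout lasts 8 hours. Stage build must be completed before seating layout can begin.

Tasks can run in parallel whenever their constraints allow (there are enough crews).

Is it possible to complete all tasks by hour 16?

Stage build can start immediately at hour 0; it finishes at hour 2.
Seating layout cannot begin until stage build (finishes hour 2). It runs from hour 2 to 2 + 8 = hour 10.
After stage build (finishes hour 2, plus 1-hour gap → hour 3), the lighting rig can start at hour 3 and finishes at hour 4.
AV cabling waits on the lighting rig (finishes hour 4), so it starts at hour 4 and finishes at 4 + 2 = hour 6.
Sound check cannot begin until AV cabling (finishes hour 6). It runs from hour 6 to 6 + 9 = hour 15.
For catering setup: AV cabling (finishes hour 6); seating layout (finishes hour 10); stage build (finishes hour 2). Taking the maximum gives a start of hour 10, and it finishes at 10 + 5 = hour 15.
Every task is finished by hour 15, which is no later than the deadline of 16, so the schedule is feasible.

Yes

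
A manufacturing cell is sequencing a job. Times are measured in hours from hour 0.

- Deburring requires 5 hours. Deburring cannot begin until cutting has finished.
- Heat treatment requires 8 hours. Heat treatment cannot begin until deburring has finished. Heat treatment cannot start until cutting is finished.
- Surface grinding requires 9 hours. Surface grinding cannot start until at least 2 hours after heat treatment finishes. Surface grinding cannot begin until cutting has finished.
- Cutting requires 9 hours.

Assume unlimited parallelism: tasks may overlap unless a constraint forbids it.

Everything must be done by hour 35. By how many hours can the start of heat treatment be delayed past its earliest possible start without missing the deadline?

Cutting has no prerequisites, so it starts at hour 0 and finishes at hour 9.
Deburring cannot begin until cutting (finishes hour 9). It runs from hour 9 to 9 + 5 = hour 14.
Heat treatment has to wait for deburring (finishes hour 14); cutting (finishes hour 9). The latest of these is hour 14, so heat treatment runs hour 14 to 14 + 8 = hour 22.

Working backward from the deadline:
Surface grinding has no dependents, so it just needs to finish by hour 35. Starting by 35 − 9 = hour 26 achieves that.
Since surface grinding (must start by hour 26, minus 2-hour gap → hour 24) depends on it, heat treatment must finish by hour 24. Backing off its 8-hour duration gives a latest start of hour 16.
So heat treatment can start as early as hour 14 and as late as hour 16, giving 16 − 14 = 2 hours of slack.

2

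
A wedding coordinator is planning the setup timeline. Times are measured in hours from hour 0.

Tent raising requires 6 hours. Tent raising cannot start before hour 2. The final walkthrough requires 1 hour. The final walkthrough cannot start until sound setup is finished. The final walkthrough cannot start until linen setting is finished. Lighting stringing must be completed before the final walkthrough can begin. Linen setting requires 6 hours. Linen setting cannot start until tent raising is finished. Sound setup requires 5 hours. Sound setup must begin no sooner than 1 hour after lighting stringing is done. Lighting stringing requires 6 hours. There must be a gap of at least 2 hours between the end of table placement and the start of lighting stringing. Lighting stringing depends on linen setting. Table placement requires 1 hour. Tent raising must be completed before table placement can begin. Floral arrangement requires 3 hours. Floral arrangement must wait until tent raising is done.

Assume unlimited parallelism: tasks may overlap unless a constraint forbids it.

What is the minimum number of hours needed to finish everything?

Tent raising cannot begin until its own release at hour 2. It runs from hour 2 to 2 + 6 = hour 8.
Floral arrangement waits on tent raising (finishes hour 8), so it starts at hour 8 and finishes at 8 + 3 = hour 11.
After tent raising (finishes hour 8), linen setting can start at hour 8 and finishes at hour 14.
Table placement cannot begin until tent raising (finishes hour 8). It runs from hour 8 to 8 + 1 = hour 9.
For lighting stringing: table placement (finishes hour 9, plus 2-hour gap → hour 11); linen setting (finishes hour 14). Taking the maximum gives a start of hour 14, and it finishes at 14 + 6 = hour 20.
After lighting stringing (finishes hour 20, plus 1-hour gap → hour 21), sound setup can start at hour 21 and finishes at hour 26.
The final walkthrough cannot start until sound setup (finishes hour 26); linen setting (finishes hour 14); lighting stringing (finishes hour 20). The controlling bound is hour 26, so the final walkthrough finishes at 26 + 1 = hour 27.
All tasks are finished once the last one completes. Finish times: Tent raising at 8, Table placement at 9, Linen setting at 14, Floral arrangement at 11, Lighting stringing at 20, Sound setup at 26, The final walkthrough at 27. The latest is hour 27.

27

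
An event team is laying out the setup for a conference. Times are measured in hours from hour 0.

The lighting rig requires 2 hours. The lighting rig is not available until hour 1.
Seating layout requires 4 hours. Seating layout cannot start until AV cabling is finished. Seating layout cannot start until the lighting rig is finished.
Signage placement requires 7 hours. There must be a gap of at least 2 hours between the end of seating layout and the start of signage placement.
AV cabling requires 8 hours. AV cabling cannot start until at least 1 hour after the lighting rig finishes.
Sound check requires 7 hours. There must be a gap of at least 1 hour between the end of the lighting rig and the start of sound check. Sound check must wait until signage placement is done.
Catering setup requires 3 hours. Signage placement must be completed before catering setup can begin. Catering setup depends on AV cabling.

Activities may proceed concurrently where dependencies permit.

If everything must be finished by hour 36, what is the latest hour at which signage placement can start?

Catering setup has no dependents, so it just needs to finish by hour 36. Starting by 36 − 3 = hour 33 achieves that.
Sound check must finish by hour 36; it takes 7 hours, so it must start by 36 − 7 = hour 29.
Signage placement must finish in time for catering setup (must start by hour 33); sound check (must start by hour 29). The tightest is hour 29, so signage placement must start by 29 − 7 = hour 22.

22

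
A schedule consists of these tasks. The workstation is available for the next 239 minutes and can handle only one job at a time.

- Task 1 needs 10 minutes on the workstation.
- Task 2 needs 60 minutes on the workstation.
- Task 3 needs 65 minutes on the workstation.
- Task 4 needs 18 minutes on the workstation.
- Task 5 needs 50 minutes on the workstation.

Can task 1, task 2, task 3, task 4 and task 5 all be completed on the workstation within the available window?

Running back to back, the jobs need 10 + 60 + 65 + 18 + 50 = 203 minutes on the workstation.
Since 203 ≤ 239, they fit within the window.

Yes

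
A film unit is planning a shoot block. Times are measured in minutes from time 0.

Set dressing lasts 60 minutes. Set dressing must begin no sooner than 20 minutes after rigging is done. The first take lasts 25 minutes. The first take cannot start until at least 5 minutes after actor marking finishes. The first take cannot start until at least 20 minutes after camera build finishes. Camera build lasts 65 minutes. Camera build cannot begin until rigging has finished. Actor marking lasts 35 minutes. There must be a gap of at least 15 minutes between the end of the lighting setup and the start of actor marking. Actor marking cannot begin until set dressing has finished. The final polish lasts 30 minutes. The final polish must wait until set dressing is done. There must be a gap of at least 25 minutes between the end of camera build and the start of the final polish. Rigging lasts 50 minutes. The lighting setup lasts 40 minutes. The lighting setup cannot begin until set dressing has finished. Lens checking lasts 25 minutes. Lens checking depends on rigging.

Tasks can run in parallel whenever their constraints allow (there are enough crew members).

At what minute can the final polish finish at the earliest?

Nothing blocks rigging, so it runs from minute 0 to minute 50.
After rigging (finishes minute 50), camera build can start at minute 50 and finishes at minute 115.
Set dressing waits on rigging (finishes minute 50, plus 20-minute gap → minute 70), so it starts at minute 70 and finishes at 70 + 60 = minute 130.
For the final polish: set dressing (finishes minute 130); camera build (finishes minute 115, plus 25-minute gap → minute 140). Taking the maximum gives a start of minute 140, and it finishes at 140 + 30 = minute 170.

170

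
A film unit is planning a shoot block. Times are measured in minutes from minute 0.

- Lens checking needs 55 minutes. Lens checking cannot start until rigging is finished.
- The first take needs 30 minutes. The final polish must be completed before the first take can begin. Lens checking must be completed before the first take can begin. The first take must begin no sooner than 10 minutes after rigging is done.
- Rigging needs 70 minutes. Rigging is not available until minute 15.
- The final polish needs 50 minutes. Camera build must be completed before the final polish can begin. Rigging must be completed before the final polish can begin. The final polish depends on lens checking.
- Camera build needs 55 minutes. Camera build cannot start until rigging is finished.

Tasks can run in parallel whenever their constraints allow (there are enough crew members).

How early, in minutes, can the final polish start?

After its own release at minute 15, rigging can start at minute 15 and finishes at minute 85.
After rigging (finishes minute 85), lens checking can start at minute 85 and finishes at minute 140.
Camera build waits on rigging (finishes minute 85), so it starts at minute 85 and finishes at 85 + 55 = minute 140.
The final polish waits on camera build (finishes minute 140); rigging (finishes minute 85); lens checking (finishes minute 140). The latest of these is minute 140, which is the earliest the final polish can start.

140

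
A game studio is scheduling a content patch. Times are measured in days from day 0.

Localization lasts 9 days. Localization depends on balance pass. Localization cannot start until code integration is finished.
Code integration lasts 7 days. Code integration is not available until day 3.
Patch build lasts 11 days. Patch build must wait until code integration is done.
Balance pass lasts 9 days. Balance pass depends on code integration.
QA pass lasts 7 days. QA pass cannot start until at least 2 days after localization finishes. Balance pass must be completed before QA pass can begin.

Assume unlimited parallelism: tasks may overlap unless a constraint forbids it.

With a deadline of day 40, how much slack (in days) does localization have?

3

After its own release at day 3, code integration can start at day 3 and finishes at day 10.
After code integration (finishes day 10), balance pass can start at day 10 and finishes at day 19.
Localization has to wait for balance pass (finishes day 19); code integration (finishes day 10). The latest of these is day 19, so localization runs day 19 to 19 + 9 = day 28.

Working backward from the deadline:
To finish by day 40, QA pass (duration 7) must start no later than day 33.
Since QA pass (must start by day 33, minus 2-day gap → day 31) depends on it, localization must finish by day 31. Backing off its 9-day duration gives a latest start of day 22.
So localization can start as early as day 19 and as late as day 22, giving 22 − 19 = 3 days of slack.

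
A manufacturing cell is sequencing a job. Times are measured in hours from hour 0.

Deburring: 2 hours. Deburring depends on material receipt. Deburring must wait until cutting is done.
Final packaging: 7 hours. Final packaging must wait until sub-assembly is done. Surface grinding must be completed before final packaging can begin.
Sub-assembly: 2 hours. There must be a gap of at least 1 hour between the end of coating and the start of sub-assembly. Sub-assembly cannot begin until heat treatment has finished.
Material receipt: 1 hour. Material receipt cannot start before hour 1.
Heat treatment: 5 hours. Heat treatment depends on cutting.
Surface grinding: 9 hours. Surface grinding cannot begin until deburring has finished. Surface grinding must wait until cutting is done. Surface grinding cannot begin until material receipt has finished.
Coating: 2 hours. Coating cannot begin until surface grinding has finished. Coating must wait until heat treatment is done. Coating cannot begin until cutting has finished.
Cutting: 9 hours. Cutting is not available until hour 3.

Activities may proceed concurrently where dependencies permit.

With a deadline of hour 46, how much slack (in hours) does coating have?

Cutting cannot begin until its own release at hour 3. It runs from hour 3 to 3 + 9 = hour 12.
Heat treatment cannot begin until cutting (finishes hour 12). It runs from hour 12 to 12 + 5 = hour 17.
Material receipt cannot begin until its own release at hour 1. It runs from hour 1 to 1 + 1 = hour 2.
Deburring needs all of material receipt (finishes hour 2); cutting (finishes hour 12). That puts its earliest start at hour 12; it finishes at 12 + 2 = hour 14.
Surface grinding cannot start until deburring (finishes hour 14); cutting (finishes hour 12); material receipt (finishes hour 2). The controlling bound is hour 14, so surface grinding finishes at 14 + 9 = hour 23.
Coating cannot start until surface grinding (finishes hour 23); heat treatment (finishes hour 17); cutting (finishes hour 12). The controlling bound is hour 23, so coating finishes at 23 + 2 = hour 25.

Working backward from the deadline:
Final packaging must finish by hour 46; it takes 7 hours, so it must start by 46 − 7 = hour 39.
Sub-assembly has to be done before final packaging (must start by hour 39). That means finishing by hour 39, i.e. starting by 39 − 2 = hour 37.
Coating must finish before sub-assembly (must start by hour 37, minus 1-hour gap → hour 36). With a 2-hour duration, coating must start by 36 − 2 = hour 34.
So coating can start as early as hour 23 and as late as hour 34, giving 34 − 23 = 11 hours of slack.

11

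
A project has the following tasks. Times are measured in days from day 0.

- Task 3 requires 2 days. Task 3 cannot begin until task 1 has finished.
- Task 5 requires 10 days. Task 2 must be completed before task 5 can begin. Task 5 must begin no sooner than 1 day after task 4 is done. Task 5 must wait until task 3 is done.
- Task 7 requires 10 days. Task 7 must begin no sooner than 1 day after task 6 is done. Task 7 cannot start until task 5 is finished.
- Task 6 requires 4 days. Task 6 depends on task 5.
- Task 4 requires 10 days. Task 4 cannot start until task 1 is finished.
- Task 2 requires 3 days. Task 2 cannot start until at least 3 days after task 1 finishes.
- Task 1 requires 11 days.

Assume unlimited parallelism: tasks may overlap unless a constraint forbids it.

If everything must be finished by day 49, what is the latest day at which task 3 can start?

Nothing follows task 7; the deadline of day 49 is its only limit. It must start by 49 − 10 = day 39.
Since task 7 (must start by day 39, minus 1-day gap → day 38) depends on it, task 6 must finish by day 38. Backing off its 4-day duration gives a latest start of day 34.
Task 5 feeds task 6 (must start by day 34); task 7 (must start by day 39). Taking the minimum, task 5 must finish by day 34 and start by 34 − 10 = day 24.
Task 3 must finish before task 5 (must start by day 24). With a 2-day duration, task 3 must start by 24 − 2 = day 22.

22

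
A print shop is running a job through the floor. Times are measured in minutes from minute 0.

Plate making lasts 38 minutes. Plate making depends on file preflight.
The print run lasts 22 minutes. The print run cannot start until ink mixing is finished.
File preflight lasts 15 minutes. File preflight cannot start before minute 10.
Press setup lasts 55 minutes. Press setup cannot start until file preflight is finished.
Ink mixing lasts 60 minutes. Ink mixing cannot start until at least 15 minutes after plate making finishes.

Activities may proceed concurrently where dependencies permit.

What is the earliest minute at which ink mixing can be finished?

File preflight waits on its own release at minute 10, so it starts at minute 10 and finishes at 10 + 15 = minute 25.
After file preflight (finishes minute 25), plate making can start at minute 25 and finishes at minute 63.
Ink mixing waits on plate making (finishes minute 63, plus 15-minute gap → minute 78), so it starts at minute 78 and finishes at 78 + 60 = minute 138.

138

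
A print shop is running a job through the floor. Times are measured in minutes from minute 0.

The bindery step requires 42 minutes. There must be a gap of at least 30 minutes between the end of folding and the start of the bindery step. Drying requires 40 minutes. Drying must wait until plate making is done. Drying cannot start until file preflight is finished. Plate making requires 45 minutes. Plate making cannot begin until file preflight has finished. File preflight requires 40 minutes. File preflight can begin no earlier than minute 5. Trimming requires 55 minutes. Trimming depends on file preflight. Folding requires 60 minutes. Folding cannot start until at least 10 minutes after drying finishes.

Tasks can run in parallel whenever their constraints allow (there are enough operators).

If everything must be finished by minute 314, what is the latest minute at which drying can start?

Nothing follows the bindery step; the deadline of minute 314 is its only limit. It must start by 314 − 42 = minute 272.
Folding has to be done before the bindery step (must start by minute 272, minus 30-minute gap → minute 242). That means finishing by minute 242, i.e. starting by 242 − 60 = minute 182.
Drying must finish before folding (must start by minute 182, minus 10-minute gap → minute 172). With a 40-minute duration, drying must start by 172 − 40 = minute 132.

132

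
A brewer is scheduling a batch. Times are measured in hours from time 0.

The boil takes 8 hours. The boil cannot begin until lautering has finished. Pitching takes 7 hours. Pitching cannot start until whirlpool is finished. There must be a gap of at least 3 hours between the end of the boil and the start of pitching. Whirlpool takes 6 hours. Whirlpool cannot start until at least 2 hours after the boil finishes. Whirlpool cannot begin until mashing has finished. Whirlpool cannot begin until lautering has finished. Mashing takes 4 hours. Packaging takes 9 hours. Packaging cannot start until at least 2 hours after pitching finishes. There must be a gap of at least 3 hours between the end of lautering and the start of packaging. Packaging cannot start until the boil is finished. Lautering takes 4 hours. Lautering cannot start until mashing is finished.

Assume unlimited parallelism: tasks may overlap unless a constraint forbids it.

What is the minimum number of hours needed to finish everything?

42

Mashing has no prerequisites, so it starts at hour 0 and finishes at hour 4.
After mashing (finishes hour 4), lautering can start at hour 4 and finishes at hour 8.
The boil cannot begin until lautering (finishes hour 8). It runs from hour 8 to 8 + 8 = hour 16.
Whirlpool has to wait for the boil (finishes hour 16, plus 2-hour gap → hour 18); mashing (finishes hour 4); lautering (finishes hour 8). The latest of these is hour 18, so whirlpool runs hour 18 to 18 + 6 = hour 24.
Pitching cannot start until whirlpool (finishes hour 24); the boil (finishes hour 16, plus 3-hour gap → hour 19). The controlling bound is hour 24, so pitching finishes at 24 + 7 = hour 31.
Packaging has to wait for pitching (finishes hour 31, plus 2-hour gap → hour 33); lautering (finishes hour 8, plus 3-hour gap → hour 11); the boil (finishes hour 16). The latest of these is hour 33, so packaging runs hour 33 to 33 + 9 = hour 42.
All tasks are finished once the last one completes. Finish times: Mashing at 4, Lautering at 8, The boil at 16, Whirlpool at 24, Pitching at 31, Packaging at 42. The latest is hour 42.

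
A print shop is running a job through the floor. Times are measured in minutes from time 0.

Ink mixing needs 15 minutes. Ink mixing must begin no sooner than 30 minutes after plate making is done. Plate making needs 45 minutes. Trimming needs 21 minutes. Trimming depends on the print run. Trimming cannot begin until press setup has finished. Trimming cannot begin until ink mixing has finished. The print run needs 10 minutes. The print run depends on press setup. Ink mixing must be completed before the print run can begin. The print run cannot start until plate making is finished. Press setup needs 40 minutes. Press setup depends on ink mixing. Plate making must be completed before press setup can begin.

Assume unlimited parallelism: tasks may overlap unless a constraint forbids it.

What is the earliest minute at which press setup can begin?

90

Plate making has no prerequisites, so it starts at minute 0 and finishes at minute 45.
Ink mixing cannot begin until plate making (finishes minute 45, plus 30-minute gap → minute 75). It runs from minute 75 to 75 + 15 = minute 90.
Press setup waits on ink mixing (finishes minute 90); plate making (finishes minute 45). The latest of these is minute 90, which is the earliest press setup can start.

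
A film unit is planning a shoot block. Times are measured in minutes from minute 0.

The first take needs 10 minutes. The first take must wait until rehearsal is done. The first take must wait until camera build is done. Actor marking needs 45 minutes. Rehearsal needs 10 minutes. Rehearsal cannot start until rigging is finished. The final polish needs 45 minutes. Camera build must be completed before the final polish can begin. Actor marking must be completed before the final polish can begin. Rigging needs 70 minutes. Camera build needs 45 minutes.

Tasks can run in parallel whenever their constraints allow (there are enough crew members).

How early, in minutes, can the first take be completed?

90

Camera build has no prerequisites, so it starts at minute 0 and finishes at minute 45.
Rigging can start immediately at minute 0; it finishes at minute 70.
After rigging (finishes minute 70), rehearsal can start at minute 70 and finishes at minute 80.
The first take needs all of rehearsal (finishes minute 80); camera build (finishes minute 45). That puts its earliest start at minute 80; it finishes at 80 + 10 = minute 90.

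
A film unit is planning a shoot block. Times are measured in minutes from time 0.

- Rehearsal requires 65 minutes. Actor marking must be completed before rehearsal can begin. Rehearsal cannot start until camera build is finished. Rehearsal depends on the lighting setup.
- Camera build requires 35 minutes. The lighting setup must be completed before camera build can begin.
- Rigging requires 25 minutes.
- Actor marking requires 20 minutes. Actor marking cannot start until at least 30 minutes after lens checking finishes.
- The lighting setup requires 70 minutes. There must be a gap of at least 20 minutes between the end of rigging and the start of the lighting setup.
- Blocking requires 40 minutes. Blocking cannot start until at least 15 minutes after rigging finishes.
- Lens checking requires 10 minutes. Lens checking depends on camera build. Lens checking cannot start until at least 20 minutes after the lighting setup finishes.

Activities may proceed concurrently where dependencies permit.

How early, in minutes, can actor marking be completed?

Nothing blocks rigging, so it runs from minute 0 to minute 25.
After rigging (finishes minute 25, plus 20-minute gap → minute 45), the lighting setup can start at minute 45 and finishes at minute 115.
Camera build waits on the lighting setup (finishes minute 115), so it starts at minute 115 and finishes at 115 + 35 = minute 150.
Lens checking cannot start until camera build (finishes minute 150); the lighting setup (finishes minute 115, plus 20-minute gap → minute 135). The controlling bound is minute 150, so lens checking finishes at 150 + 10 = minute 160.
Actor marking waits on lens checking (finishes minute 160, plus 30-minute gap → minute 190), so it starts at minute 190 and finishes at 190 + 20 = minute 210.

210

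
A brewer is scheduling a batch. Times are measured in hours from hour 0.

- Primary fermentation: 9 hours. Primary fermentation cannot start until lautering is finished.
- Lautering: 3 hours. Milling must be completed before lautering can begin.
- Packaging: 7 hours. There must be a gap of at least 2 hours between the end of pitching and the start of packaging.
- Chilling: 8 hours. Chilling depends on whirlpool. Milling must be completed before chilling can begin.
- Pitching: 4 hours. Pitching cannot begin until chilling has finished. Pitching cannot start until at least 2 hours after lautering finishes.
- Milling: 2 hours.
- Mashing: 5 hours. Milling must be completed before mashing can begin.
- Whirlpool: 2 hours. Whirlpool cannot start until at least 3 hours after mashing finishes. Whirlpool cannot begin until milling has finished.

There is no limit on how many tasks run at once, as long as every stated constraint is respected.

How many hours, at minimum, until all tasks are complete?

33

Nothing blocks milling, so it runs from hour 0 to hour 2.
Lautering cannot begin until milling (finishes hour 2). It runs from hour 2 to 2 + 3 = hour 5.
After lautering (finishes hour 5), primary fermentation can start at hour 5 and finishes at hour 14.
Mashing cannot begin until milling (finishes hour 2). It runs from hour 2 to 2 + 5 = hour 7.
Whirlpool cannot start until mashing (finishes hour 7, plus 3-hour gap → hour 10); milling (finishes hour 2). The controlling bound is hour 10, so whirlpool finishes at 10 + 2 = hour 12.
Chilling has to wait for whirlpool (finishes hour 12); milling (finishes hour 2). The latest of these is hour 12, so chilling runs hour 12 to 12 + 8 = hour 20.
For pitching: chilling (finishes hour 20); lautering (finishes hour 5, plus 2-hour gap → hour 7). Taking the maximum gives a start of hour 20, and it finishes at 20 + 4 = hour 24.
After pitching (finishes hour 24, plus 2-hour gap → hour 26), packaging can start at hour 26 and finishes at hour 33.
All tasks are finished once the last one completes. Finish times: Milling at 2, Mashing at 7, Lautering at 5, Whirlpool at 12, Chilling at 20, Pitching at 24, Primary fermentation at 14, Packaging at 33. The latest is hour 33.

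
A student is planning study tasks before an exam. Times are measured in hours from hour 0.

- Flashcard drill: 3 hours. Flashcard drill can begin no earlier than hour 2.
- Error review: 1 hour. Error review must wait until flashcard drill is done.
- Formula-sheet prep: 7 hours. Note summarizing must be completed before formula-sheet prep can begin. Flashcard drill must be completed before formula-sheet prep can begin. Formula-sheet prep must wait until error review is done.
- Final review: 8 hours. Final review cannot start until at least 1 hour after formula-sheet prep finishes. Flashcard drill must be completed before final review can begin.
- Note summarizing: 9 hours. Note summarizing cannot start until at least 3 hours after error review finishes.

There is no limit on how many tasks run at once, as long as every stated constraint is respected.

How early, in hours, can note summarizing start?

9

Flashcard drill waits on its own release at hour 2, so it starts at hour 2 and finishes at 2 + 3 = hour 5.
Error review cannot begin until flashcard drill (finishes hour 5). It runs from hour 5 to 5 + 1 = hour 6.
Note summarizing waits on error review (finishes hour 6, plus 3-hour gap → hour 9), so the earliest it can start is hour 9.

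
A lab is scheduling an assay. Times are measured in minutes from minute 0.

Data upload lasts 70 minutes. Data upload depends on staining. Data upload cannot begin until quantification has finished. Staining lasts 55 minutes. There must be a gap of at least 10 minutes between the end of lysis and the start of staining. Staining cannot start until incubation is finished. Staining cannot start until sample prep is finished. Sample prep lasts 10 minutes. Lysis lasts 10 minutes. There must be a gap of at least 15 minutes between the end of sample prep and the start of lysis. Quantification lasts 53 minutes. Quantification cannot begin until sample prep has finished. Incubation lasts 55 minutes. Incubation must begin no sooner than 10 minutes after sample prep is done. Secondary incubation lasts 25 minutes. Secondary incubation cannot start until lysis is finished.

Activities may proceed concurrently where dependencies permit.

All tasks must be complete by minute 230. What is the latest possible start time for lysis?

85

Data upload must finish by minute 230; it takes 70 minutes, so it must start by 230 − 70 = minute 160.
Staining feeds into data upload (must start by minute 160); so staining must finish by minute 160 and therefore start by minute 105.
To finish by minute 230, secondary incubation (duration 25) must start no later than minute 205.
Lysis has several dependents: staining (must start by minute 105, minus 10-minute gap → minute 95); secondary incubation (must start by minute 205). The earliest of those limits is minute 95, so lysis must start by 95 − 10 = minute 85.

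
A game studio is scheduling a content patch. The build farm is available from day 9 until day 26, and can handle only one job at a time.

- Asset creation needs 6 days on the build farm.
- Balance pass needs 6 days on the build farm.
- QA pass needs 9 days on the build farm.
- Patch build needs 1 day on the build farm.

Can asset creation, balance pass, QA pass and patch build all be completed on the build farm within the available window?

The build farm window is 26 − 9 = 17 days.
Running back to back, the jobs need 6 + 6 + 9 + 1 = 22 days on the build farm.
Since 22 > 17, they cannot all fit.

No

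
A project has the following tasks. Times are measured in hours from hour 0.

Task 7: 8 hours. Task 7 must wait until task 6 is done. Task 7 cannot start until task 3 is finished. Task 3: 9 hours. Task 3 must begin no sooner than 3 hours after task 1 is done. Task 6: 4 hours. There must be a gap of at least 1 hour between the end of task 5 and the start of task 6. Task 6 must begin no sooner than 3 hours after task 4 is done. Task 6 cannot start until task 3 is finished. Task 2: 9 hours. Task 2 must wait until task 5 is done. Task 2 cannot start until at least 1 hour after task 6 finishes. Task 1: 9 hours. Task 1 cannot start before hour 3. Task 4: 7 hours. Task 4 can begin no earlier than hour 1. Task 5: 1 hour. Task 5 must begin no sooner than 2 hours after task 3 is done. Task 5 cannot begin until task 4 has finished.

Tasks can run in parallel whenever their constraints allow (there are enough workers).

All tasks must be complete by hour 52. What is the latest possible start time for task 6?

38

To finish by hour 52, task 2 (duration 9) must start no later than hour 43.
Task 7 must finish by hour 52; it takes 8 hours, so it must start by 52 − 8 = hour 44.
Task 6 has several dependents: task 2 (must start by hour 43, minus 1-hour gap → hour 42); task 7 (must start by hour 44). The earliest of those limits is hour 42, so task 6 must start by 42 − 4 = hour 38.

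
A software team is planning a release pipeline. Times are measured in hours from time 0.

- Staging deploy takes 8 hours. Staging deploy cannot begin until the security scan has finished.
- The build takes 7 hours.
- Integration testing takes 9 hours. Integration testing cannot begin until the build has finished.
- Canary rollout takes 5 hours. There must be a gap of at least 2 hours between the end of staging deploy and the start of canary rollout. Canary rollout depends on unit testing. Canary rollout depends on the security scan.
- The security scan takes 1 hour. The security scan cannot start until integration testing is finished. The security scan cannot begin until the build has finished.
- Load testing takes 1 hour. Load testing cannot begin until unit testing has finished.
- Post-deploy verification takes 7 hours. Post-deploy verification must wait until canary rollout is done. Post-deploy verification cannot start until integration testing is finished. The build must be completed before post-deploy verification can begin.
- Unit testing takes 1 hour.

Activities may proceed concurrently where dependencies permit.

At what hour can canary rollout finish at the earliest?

Unit testing can start immediately at hour 0; it finishes at hour 1.
The build has no prerequisites, so it starts at hour 0 and finishes at hour 7.
Integration testing cannot begin until the build (finishes hour 7). It runs from hour 7 to 7 + 9 = hour 16.
The security scan cannot start until integration testing (finishes hour 16); the build (finishes hour 7). The controlling bound is hour 16, so the security scan finishes at 16 + 1 = hour 17.
Staging deploy waits on the security scan (finishes hour 17), so it starts at hour 17 and finishes at 17 + 8 = hour 25.
For canary rollout: staging deploy (finishes hour 25, plus 2-hour gap → hour 27); unit testing (finishes hour 1); the security scan (finishes hour 17). Taking the maximum gives a start of hour 27, and it finishes at 27 + 5 = hour 32.

32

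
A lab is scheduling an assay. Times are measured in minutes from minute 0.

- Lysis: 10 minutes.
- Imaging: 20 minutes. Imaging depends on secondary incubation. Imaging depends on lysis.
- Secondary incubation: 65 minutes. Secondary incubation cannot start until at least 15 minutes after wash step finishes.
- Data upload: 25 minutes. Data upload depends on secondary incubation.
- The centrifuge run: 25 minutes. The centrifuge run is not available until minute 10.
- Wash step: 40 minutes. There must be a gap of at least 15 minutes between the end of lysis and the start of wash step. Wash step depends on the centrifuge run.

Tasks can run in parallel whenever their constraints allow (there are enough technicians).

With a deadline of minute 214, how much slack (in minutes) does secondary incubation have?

The centrifuge run waits on its own release at minute 10, so it starts at minute 10 and finishes at 10 + 25 = minute 35.
Lysis has no prerequisites, so it starts at minute 0 and finishes at minute 10.
Wash step needs all of lysis (finishes minute 10, plus 15-minute gap → minute 25); the centrifuge run (finishes minute 35). That puts its earliest start at minute 35; it finishes at 35 + 40 = minute 75.
Secondary incubation cannot begin until wash step (finishes minute 75, plus 15-minute gap → minute 90). It runs from minute 90 to 90 + 65 = minute 155.

Working backward from the deadline:
Imaging has no dependents, so it just needs to finish by minute 214. Starting by 214 − 20 = minute 194 achieves that.
To finish by minute 214, data upload (duration 25) must start no later than minute 189.
Secondary incubation has several dependents: imaging (must start by minute 194); data upload (must start by minute 189). The earliest of those limits is minute 189, so secondary incubation must start by 189 − 65 = minute 124.
So secondary incubation can start as early as minute 90 and as late as minute 124, giving 124 − 90 = 34 minutes of slack.

34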